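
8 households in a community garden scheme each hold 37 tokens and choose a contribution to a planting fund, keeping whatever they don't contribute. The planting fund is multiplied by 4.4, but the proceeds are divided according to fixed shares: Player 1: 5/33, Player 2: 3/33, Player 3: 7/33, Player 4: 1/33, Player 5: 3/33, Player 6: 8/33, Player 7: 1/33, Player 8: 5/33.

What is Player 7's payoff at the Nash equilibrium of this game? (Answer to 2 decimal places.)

41.93 tokens

A player with share s gets back 4.4·s per unit contributed, so full contribution is dominant for anyone with s > 1/4.4 = 0.2273 and zero contribution is dominant for anyone below.
The only share above 0.2273 is Player 6's 8/33, contributing 37; the remaining 7 contribute 0. Total contributed: 37.
Player 7 keeps 37 and receives 4.4 × 37 × 1/33 = 4.93 from the planting fund, for a payoff of 41.93.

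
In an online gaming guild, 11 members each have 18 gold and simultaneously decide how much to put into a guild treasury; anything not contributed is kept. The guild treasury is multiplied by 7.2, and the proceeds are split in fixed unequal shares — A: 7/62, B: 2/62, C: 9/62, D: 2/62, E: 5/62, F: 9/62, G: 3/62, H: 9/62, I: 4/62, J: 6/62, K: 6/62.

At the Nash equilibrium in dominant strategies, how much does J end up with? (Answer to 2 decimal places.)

55.63 gold

For player j, contributing a unit is worthwhile iff 7.2 × (j's share) ≥ 1, i.e. iff j's share is at least 0.1389.
C, F and H are above the threshold, contributing 18 each; the remaining 8 contribute 0. Total contributed: 54.
J keeps 18 and receives 7.2 × 54 × 6/62 = 37.63 from the guild treasury, for a payoff of 55.63.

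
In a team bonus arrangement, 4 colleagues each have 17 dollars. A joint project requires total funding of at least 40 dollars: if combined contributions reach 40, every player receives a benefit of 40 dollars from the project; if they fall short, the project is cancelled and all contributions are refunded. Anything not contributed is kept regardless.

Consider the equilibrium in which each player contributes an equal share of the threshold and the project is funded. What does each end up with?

Equal share of the threshold: 40/4 = 10.
At this profile no one gains by cutting their contribution: any cut drops the total below 40, the project is cancelled, contributions are refunded, and the deviator ends with 17, which is less than 17 − 10 + 40 = 47. Contributing more than 10 just wastes the excess. So contributing exactly 10 is a best response.
Each player's payoff: 17 − 10 + 40 = 47.

47 dollars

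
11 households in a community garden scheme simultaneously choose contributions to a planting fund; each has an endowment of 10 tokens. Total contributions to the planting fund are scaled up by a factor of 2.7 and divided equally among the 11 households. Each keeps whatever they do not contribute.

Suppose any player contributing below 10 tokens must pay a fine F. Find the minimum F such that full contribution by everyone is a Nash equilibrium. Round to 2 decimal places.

7.55 tokens

Given the others contribute fully, the best deviation is to contribute 0 (any partial contribution still incurs the fine and gives up units whose private return 0.2455 is below 1).
Deviating from 10 to 0 saves 10 tokens but forfeits the deviator's share of the drop in the planting fund: 2.7/11 × 10 = 2.45.
So the deviation gain is 10 − 2.45 = 7.55, and the fine must be at least 7.55 tokens to wipe it out.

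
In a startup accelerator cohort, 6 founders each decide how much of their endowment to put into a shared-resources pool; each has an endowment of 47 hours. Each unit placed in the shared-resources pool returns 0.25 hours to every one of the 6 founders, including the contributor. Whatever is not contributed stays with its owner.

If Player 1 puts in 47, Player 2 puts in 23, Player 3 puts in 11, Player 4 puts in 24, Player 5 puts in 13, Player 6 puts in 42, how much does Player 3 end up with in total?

Total contributed: 47 + 23 + 11 + 24 + 13 + 42 = 160.
Each receives 0.25 × 160 = 40.00 from the shared-resources pool.
Player 3 keeps 47 − 11 = 36, so Player 3's payoff is 36 + 40.00 = 76.00.

76.00 hours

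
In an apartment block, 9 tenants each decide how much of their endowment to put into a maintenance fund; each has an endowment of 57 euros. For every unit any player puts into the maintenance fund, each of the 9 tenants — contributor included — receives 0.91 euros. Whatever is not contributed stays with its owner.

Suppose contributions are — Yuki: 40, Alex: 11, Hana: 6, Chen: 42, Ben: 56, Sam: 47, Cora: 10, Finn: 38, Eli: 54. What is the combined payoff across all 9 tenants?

Total contributed: 40 + 11 + 6 + 42 + 56 + 47 + 10 + 38 + 54 = 304; total kept: 9 × 57 − 304 = 209.
The maintenance fund pays out 0.91 × 9 × 304 = 2489.76 in aggregate.
Group total = 209 + 2489.76 = 2698.76.

2698.76 euros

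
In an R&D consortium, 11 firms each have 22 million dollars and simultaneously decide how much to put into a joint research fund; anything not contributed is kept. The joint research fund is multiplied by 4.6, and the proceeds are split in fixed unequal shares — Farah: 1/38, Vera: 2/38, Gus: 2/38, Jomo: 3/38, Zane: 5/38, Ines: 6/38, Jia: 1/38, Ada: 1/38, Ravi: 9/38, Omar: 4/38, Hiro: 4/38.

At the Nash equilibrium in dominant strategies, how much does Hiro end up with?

For player j, contributing a unit is worthwhile iff 4.6 × (j's share) ≥ 1, i.e. iff j's share is at least 0.2174.
Ravi alone (share 9/38) is above the threshold, contributing 22; the remaining 10 contribute 0. Total contributed: 22.
Hiro keeps 22 and receives 4.6 × 22 × 4/38 = 10.65 from the joint research fund, for a payoff of 32.65.

32.65 million dollars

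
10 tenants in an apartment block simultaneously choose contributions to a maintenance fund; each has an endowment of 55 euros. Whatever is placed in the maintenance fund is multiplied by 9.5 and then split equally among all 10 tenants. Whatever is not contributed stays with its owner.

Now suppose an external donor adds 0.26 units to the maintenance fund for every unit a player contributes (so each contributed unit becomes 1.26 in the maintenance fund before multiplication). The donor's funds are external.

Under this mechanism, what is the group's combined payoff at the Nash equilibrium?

With the mechanism, a contributed unit returns 9.5 × 1.26 / 10 = 1.1970 per unit of net cost to the contributor — now above 1 — so contributing fully is weakly dominant for every player.
So the Nash equilibrium is full contribution by all 10; the group earns 9.5 × 1.26 × 550 = 6583.50.

6583.50 euros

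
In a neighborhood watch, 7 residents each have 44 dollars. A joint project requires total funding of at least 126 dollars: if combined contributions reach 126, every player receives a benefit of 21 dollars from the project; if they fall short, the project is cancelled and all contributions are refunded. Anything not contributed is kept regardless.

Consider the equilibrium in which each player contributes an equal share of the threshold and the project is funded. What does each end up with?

Equal share of the threshold: 126/7 = 18.
At this profile no one gains by cutting their contribution: any cut drops the total below 126, the project is cancelled, contributions are refunded, and the deviator ends with 44, which is less than 44 − 18 + 21 = 47. Contributing more than 18 just wastes the excess. So contributing exactly 18 is a best response.
Each player's payoff: 44 − 18 + 21 = 47.

47 dollars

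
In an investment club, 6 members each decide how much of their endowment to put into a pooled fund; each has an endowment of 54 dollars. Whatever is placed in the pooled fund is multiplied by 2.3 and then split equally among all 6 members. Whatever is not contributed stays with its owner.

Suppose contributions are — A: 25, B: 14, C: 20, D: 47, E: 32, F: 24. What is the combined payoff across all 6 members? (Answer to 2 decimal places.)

534.60 dollars

Total contributed: 25 + 14 + 20 + 47 + 32 + 24 = 162; total kept: 6 × 54 − 162 = 162.
The pooled fund pays out 2.3 × 162 = 372.60 in aggregate.
Group total = 162 + 372.60 = 534.60.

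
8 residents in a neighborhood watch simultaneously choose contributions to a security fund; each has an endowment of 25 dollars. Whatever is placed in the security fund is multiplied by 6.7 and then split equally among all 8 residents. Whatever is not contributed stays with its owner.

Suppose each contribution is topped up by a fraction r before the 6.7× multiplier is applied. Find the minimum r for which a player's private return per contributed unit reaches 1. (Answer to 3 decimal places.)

With matching at rate r, one contributed unit becomes (1 + r) in the security fund and returns 6.7 × (1 + r) / 8 to the contributor.
Setting this equal to 1: 1 + r = 8/6.7 = 1.1940.
So the minimum matching rate is r = 1.1940 − 1 = 0.194.

0.194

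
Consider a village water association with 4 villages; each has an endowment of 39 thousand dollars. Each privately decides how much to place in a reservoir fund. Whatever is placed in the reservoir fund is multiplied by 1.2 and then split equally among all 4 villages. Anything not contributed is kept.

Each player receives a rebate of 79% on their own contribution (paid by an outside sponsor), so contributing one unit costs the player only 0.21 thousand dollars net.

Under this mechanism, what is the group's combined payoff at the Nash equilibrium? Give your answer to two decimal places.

Under the mechanism each unit contributed yields (1.2/4) / 0.21 = 1.4286 back to its contributor per unit of net cost, which exceeds 1, making full contribution the dominant choice for everyone.
At the Nash equilibrium everyone contributes 39. Group total payoff = 4 × (39 × 0.79 + 1.2 × 39) = 310.44.

310.44 thousand dollars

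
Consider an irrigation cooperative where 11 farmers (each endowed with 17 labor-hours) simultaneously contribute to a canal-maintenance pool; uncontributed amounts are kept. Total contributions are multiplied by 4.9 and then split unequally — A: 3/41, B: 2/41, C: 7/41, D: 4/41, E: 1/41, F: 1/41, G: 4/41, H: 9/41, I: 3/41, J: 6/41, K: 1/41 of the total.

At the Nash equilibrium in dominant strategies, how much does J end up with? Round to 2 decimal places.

Each unit j contributes comes back to j as 4.9 × (j's share), so j prefers to contribute only if that share exceeds 1/4.9 = 0.2041; otherwise keeping the unit dominates.
H alone (share 9/41) is above the threshold, contributing 17; the remaining 10 contribute 0. Total contributed: 17.
J keeps 17 and receives 4.9 × 17 × 6/41 = 12.19 from the canal-maintenance pool, for a payoff of 29.19.

29.19 labor-hours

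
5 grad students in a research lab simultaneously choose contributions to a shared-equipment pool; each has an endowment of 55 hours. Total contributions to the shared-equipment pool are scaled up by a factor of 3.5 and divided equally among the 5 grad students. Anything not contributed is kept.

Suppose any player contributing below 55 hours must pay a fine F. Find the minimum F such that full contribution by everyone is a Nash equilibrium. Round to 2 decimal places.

16.50 hours

Given the others contribute fully, the best deviation is to contribute 0 (any partial contribution still incurs the fine and gives up units whose private return 0.7000 is below 1).
Deviating from 55 to 0 saves 55 hours but forfeits the deviator's share of the drop in the shared-equipment pool: 3.5/5 × 55 = 38.50.
So the deviation gain is 55 − 38.50 = 16.50, and the fine must be at least 16.50 hours to wipe it out.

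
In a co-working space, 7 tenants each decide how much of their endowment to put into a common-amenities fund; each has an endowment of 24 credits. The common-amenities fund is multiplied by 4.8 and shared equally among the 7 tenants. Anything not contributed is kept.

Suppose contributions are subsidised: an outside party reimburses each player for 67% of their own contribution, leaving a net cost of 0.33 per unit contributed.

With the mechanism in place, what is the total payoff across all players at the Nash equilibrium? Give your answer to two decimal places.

918.96 credits

The effective private return per unit is now (4.8/7) / 0.33 = 2.0779 > 1, so every player's dominant strategy flips to full contribution.
So the Nash equilibrium is full contribution by all 7; the group earns 7 × (24 × 0.67 + 4.8 × 24) = 918.96.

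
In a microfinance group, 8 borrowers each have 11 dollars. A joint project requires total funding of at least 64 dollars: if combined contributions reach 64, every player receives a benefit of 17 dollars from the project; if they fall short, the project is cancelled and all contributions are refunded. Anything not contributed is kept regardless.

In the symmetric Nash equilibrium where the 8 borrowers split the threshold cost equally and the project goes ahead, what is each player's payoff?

20 dollars

Equal share of the threshold: 64/8 = 8.
At this profile no one gains by cutting their contribution: any cut drops the total below 64, the project is cancelled, contributions are refunded, and the deviator ends with 11, which is less than 11 − 8 + 17 = 20. Contributing more than 8 just wastes the excess. So contributing exactly 8 is a best response.
Each player's payoff: 11 − 8 + 17 = 20.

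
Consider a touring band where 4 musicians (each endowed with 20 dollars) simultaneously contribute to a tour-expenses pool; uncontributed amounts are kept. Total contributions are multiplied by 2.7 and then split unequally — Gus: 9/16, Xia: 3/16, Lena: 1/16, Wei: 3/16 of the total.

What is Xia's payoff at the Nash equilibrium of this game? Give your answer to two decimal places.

30.13 dollars

For player j, contributing a unit is worthwhile iff 2.7 × (j's share) ≥ 1, i.e. iff j's share is at least 0.3704.
The only share above 0.3704 is Gus's 9/16, contributing 20; the remaining 3 contribute 0. Total contributed: 20.
Xia keeps 20 and receives 2.7 × 20 × 3/16 = 10.13 from the tour-expenses pool, for a payoff of 30.13.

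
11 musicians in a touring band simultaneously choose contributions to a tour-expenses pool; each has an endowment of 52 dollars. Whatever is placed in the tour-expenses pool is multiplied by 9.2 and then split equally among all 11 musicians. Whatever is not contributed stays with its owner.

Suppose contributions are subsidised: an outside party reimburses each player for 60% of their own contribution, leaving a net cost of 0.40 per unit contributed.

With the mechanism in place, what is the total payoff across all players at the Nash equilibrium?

The effective private return per unit is now (9.2/11) / 0.40 = 2.0909 > 1, so every player's dominant strategy flips to full contribution.
So the Nash equilibrium is full contribution by all 11; the group earns 11 × (52 × 0.60 + 9.2 × 52) = 5605.60.

5605.60 dollars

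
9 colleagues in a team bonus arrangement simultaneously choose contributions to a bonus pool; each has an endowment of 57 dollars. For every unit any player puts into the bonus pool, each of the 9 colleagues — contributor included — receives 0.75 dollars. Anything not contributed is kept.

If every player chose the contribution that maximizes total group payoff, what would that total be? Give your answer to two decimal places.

Each contributed unit returns 6.750 to the group as a whole (0.75 to each of 9 players), which exceeds 1, so the social optimum is full contribution: group total = 6.750 × 513 = 3462.75.

3462.75 dollars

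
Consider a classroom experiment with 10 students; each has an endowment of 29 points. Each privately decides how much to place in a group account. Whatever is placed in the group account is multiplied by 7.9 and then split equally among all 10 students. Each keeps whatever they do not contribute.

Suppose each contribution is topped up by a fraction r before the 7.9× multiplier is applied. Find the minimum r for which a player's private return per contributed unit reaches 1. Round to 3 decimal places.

0.266

With matching at rate r, one contributed unit becomes (1 + r) in the group account and returns 7.9 × (1 + r) / 10 to the contributor.
Setting this equal to 1: 1 + r = 10/7.9 = 1.2658.
So the minimum matching rate is r = 1.2658 − 1 = 0.266.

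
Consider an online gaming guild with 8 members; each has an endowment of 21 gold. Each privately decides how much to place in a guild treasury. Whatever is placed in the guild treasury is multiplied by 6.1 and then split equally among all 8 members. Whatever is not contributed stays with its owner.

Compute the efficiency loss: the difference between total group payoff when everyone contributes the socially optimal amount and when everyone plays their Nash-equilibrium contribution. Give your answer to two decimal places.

Each contributed unit returns 6.1/8 = 0.7625 to its contributor — below 1 — so contributing 0 is dominant for every player. At the Nash equilibrium everyone keeps their 21, and the group total is 8 × 21 = 168.
Each contributed unit returns 6.100 to the group as a whole (0.7625 to each of 8 players), which exceeds 1, so the social optimum is full contribution: group total = 6.100 × 168 = 1024.80.
Efficiency loss = 1024.80 − 168 = 856.80.

856.80 gold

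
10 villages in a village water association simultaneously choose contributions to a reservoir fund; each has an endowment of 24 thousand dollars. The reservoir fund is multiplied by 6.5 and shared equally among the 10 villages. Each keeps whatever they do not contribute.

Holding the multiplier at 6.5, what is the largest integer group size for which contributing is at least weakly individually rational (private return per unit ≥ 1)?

6

Private return per unit is 6.5/(group size), which is ≥ 1 whenever the group size is ≤ 6.5.
The largest such integer is 6.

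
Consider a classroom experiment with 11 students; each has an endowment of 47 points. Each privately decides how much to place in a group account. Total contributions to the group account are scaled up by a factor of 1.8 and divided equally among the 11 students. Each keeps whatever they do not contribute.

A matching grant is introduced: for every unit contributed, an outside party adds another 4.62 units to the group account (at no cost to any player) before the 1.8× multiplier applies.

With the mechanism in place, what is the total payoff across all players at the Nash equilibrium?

517.00 points

With the mechanism, a contributed unit returns 1.8 × 5.62 / 11 = 0.9196 per unit of net cost — still below 1 — so contributing 0 remains dominant for every player.
At the Nash equilibrium no one contributes; group total payoff = 11 × 47 = 517.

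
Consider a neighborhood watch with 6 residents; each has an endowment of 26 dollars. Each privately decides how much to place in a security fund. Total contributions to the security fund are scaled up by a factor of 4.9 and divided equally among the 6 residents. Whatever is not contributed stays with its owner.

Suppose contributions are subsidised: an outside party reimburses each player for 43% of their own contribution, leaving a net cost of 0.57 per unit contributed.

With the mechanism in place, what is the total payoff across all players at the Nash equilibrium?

Under the mechanism each unit contributed yields (4.9/6) / 0.57 = 1.4327 back to its contributor per unit of net cost, which exceeds 1, making full contribution the dominant choice for everyone.
At the Nash equilibrium everyone contributes 26. Group total payoff = 6 × (26 × 0.43 + 4.9 × 26) = 831.48.

831.48 dollars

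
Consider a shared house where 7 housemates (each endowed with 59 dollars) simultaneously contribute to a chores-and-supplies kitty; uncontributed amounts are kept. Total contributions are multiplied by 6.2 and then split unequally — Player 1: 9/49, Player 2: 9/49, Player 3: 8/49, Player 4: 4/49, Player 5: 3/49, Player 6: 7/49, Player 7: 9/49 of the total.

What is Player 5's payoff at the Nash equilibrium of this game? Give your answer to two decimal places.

148.58 dollars

Each unit j contributes comes back to j as 6.2 × (j's share), so j prefers to contribute only if that share exceeds 1/6.2 = 0.1613; otherwise keeping the unit dominates.
Player 1, Player 2, Player 3 and Player 7 are above the threshold, contributing 59 each; the remaining 3 contribute 0. Total contributed: 236.
Player 5 keeps 59 and receives 6.2 × 236 × 3/49 = 89.58 from the chores-and-supplies kitty, for a payoff of 148.58.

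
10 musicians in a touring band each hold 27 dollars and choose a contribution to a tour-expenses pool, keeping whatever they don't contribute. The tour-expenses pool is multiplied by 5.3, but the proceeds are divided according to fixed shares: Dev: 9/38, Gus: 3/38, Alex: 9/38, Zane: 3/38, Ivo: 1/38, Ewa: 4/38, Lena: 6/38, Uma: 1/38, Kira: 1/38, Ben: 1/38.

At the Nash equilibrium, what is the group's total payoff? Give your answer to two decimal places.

For player j, contributing a unit is worthwhile iff 5.3 × (j's share) ≥ 1, i.e. iff j's share is at least 0.1887.
The shares above 0.1887 belong to Dev and Alex, contributing 27 each; the remaining 8 contribute 0. Total contributed: 54.
The tour-expenses pool pays out 5.3 × 54 = 286.20 in total (split across the unequal shares, but the aggregate is all that matters for the group sum).
The 8 free-riders keep 27 each, adding 216. Group total = 216 + 286.20 = 502.20.

502.20 dollars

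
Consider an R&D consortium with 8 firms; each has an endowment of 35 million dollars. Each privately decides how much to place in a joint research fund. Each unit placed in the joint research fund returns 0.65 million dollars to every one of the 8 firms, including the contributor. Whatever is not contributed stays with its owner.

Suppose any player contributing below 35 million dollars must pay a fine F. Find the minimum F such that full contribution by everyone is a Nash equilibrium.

12.25 million dollars

Given the others contribute fully, the best deviation is to contribute 0 (any partial contribution still incurs the fine and gives up units whose private return 0.65 is below 1).
Deviating from 35 to 0 saves 35 million dollars but forfeits the deviator's share of the drop in the joint research fund: 0.65 × 35 = 22.75.
So the deviation gain is 35 − 22.75 = 12.25, and the fine must be at least 12.25 million dollars to wipe it out.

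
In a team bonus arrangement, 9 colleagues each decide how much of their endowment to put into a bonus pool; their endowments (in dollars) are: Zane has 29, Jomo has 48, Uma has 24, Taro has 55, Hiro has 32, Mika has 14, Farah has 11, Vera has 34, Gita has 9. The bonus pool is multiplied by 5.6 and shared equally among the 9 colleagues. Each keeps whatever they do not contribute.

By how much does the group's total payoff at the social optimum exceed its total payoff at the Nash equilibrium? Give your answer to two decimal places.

The private return per contributed unit is 5.6/9 = 0.6222 < 1 for every player regardless of endowment, so the Nash equilibrium is zero contribution and the group total is Σ E_j = 29 + 48 + 24 + 55 + 32 + 14 + 11 + 34 + 9 = 256.
Each contributed unit returns 5.600 to the group, so the social optimum is full contribution by everyone: group total = 5.600 × 256 = 1433.60.
Efficiency loss = (5.600 − 1) × 256 = 1177.60.

1177.60 dollars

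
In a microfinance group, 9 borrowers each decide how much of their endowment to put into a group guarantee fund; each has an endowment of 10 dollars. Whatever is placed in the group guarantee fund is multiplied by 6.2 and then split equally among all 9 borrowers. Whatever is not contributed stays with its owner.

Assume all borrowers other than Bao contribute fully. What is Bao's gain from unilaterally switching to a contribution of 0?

Switching from a contribution of 10 to 0 lets Bao keep an extra 10 dollars, but lowers the group guarantee fund by 10, which costs Bao their own share of that drop: 6.2/9 × 10 = 6.89.
Net gain = 10 − 6.89 = 3.11. The private return per contributed unit (0.6889) is below 1, so free-riding is indeed the best response regardless of what the others do.

3.11 dollars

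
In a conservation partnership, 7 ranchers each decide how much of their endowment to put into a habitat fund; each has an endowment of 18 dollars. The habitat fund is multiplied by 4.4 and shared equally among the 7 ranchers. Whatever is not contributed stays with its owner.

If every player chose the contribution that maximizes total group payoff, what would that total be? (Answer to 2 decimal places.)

Each contributed unit returns 4.400 to the group as a whole (0.6286 to each of 7 players), which exceeds 1, so the social optimum is full contribution: group total = 4.400 × 126 = 554.40.

554.40 dollars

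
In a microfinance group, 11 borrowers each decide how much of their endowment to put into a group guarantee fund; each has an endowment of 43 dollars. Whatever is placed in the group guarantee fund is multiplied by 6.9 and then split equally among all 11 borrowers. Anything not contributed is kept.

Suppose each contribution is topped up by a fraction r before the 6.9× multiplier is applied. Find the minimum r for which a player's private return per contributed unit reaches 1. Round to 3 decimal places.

0.594

With matching at rate r, one contributed unit becomes (1 + r) in the group guarantee fund and returns 6.9 × (1 + r) / 11 to the contributor.
Setting this equal to 1: 1 + r = 11/6.9 = 1.5942.
So the minimum matching rate is r = 1.5942 − 1 = 0.594.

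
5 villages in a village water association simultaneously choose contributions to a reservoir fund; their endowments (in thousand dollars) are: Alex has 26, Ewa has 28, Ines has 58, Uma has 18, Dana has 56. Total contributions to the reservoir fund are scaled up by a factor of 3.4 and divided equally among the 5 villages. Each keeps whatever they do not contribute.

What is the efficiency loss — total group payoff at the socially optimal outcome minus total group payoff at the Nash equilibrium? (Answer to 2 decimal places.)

The private return per contributed unit is 3.4/5 = 0.6800 < 1 for every player regardless of endowment, so the Nash equilibrium is zero contribution and the group total is Σ E_j = 26 + 28 + 58 + 18 + 56 = 186.
Each contributed unit returns 3.400 to the group, so the social optimum is full contribution by everyone: group total = 3.400 × 186 = 632.40.
Efficiency loss = (3.400 − 1) × 186 = 446.40.

446.40 thousand dollars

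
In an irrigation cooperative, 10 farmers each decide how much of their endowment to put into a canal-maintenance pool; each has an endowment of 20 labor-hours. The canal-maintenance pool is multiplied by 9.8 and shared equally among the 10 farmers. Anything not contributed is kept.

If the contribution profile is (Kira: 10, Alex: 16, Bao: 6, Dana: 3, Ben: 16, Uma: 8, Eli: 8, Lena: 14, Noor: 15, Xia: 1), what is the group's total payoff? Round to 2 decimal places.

1053.60 labor-hours

Total contributed: 10 + 16 + 6 + 3 + 16 + 8 + 8 + 14 + 15 + 1 = 97; total kept: 10 × 20 − 97 = 103.
The canal-maintenance pool pays out 9.8 × 97 = 950.60 in aggregate.
Group total = 103 + 950.60 = 1053.60.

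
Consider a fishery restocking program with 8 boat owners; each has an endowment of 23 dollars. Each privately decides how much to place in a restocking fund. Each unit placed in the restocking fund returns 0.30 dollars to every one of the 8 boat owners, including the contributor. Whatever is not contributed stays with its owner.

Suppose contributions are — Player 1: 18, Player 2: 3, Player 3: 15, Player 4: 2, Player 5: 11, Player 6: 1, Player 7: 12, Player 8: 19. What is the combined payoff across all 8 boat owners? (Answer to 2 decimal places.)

Total contributed: 18 + 3 + 15 + 2 + 11 + 1 + 12 + 19 = 81; total kept: 8 × 23 − 81 = 103.
The restocking fund pays out 0.30 × 8 × 81 = 194.40 in aggregate.
Group total = 103 + 194.40 = 297.40.

297.40 dollars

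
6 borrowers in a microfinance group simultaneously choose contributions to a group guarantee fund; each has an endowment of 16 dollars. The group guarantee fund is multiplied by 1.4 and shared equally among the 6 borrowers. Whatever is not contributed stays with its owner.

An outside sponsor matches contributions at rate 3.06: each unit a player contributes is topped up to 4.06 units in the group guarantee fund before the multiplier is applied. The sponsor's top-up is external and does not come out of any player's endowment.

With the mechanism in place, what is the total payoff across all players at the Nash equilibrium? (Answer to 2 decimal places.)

96.00 dollars

The effective private return is 1.4 × 4.06 / 6 = 0.9473, which is still under 1, so the mechanism doesn't change anyone's dominant strategy: zero contribution.
Everyone keeps their endowment and the group total is 6 × 16 = 96.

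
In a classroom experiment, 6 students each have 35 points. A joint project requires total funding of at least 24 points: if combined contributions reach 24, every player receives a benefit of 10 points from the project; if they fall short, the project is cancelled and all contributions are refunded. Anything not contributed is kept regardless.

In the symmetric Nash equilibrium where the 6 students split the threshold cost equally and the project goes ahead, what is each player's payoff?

Equal share of the threshold: 24/6 = 4.
At this profile no one gains by cutting their contribution: any cut drops the total below 24, the project is cancelled, contributions are refunded, and the deviator ends with 35, which is less than 35 − 4 + 10 = 41. Contributing more than 4 just wastes the excess. So contributing exactly 4 is a best response.
Each player's payoff: 35 − 4 + 10 = 41.

41 points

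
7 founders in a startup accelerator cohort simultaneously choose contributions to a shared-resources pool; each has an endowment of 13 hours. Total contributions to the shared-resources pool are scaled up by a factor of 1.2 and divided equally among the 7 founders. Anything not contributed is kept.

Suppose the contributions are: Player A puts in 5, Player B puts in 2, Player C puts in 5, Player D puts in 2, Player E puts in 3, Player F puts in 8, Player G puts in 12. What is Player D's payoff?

17.34 hours

Total contributed: 5 + 2 + 5 + 2 + 3 + 8 + 12 = 37.
Each receives 1.2 × 37 / 7 = 6.34 from the shared-resources pool.
Player D keeps 13 − 2 = 11, so Player D's payoff is 11 + 6.34 = 17.34.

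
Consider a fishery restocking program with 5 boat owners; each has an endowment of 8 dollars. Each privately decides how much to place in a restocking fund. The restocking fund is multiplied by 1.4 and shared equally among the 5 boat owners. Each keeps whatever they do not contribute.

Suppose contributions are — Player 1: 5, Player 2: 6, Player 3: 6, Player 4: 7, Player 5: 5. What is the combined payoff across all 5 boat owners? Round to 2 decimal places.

Total contributed: 5 + 6 + 6 + 7 + 5 = 29; total kept: 5 × 8 − 29 = 11.
The restocking fund pays out 1.4 × 29 = 40.60 in aggregate.
Group total = 11 + 40.60 = 51.60.

51.60 dollars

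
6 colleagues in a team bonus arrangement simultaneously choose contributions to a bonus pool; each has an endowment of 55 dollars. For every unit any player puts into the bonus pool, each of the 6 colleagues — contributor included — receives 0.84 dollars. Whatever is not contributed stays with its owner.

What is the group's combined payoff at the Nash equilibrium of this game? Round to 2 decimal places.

The private return per contributed unit is 0.84 < 1, so contributing 0 is dominant for every player. At the Nash equilibrium everyone keeps their 55, and the group total is 6 × 55 = 330.

330.00 dollars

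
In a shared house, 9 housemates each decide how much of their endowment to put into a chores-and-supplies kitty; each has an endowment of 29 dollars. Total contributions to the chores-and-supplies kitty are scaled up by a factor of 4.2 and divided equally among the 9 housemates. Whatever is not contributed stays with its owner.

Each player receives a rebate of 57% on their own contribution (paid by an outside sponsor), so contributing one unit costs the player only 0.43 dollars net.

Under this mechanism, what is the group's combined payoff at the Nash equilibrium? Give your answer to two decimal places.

With the mechanism, a contributed unit returns (4.2/9) / 0.43 = 1.0853 per unit of net cost to the contributor — now above 1 — so contributing fully is weakly dominant for every player.
So the Nash equilibrium is full contribution by all 9; the group earns 9 × (29 × 0.57 + 4.2 × 29) = 1244.97.

1244.97 dollars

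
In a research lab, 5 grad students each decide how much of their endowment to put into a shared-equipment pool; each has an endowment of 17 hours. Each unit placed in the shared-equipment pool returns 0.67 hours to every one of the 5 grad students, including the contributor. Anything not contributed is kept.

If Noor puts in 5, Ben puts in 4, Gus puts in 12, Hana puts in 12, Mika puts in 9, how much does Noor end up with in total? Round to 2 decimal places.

Total contributed: 5 + 4 + 12 + 12 + 9 = 42.
Each receives 0.67 × 42 = 28.14 from the shared-equipment pool.
Noor keeps 17 − 5 = 12, so Noor's payoff is 12 + 28.14 = 40.14.

40.14 hours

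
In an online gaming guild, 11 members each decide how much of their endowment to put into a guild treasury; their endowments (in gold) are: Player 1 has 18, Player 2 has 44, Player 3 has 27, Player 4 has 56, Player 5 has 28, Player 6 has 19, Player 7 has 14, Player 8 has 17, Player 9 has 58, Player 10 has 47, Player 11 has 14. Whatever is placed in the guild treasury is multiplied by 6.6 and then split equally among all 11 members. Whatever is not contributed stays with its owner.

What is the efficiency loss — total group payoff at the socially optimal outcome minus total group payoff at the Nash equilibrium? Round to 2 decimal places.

The private return per contributed unit is 6.6/11 = 0.6000 < 1 for every player regardless of endowment, so the Nash equilibrium is zero contribution and the group total is Σ E_j = 18 + 44 + 27 + 56 + 28 + 19 + 14 + 17 + 58 + 47 + 14 = 342.
Each contributed unit returns 6.600 to the group, so the social optimum is full contribution by everyone: group total = 6.600 × 342 = 2257.20.
Efficiency loss = (6.600 − 1) × 342 = 1915.20.

1915.20 gold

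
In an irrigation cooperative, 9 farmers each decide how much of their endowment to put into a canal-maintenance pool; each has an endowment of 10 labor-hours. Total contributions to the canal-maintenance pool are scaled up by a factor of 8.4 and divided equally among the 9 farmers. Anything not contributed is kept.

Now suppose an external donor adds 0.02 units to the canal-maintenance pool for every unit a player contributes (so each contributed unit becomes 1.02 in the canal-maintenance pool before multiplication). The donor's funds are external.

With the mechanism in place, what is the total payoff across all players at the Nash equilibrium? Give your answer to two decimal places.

Even with the mechanism, each unit contributed returns only 8.4 × 1.02 / 9 = 0.9520 per unit of net cost, so contributing nothing is still dominant.
Everyone keeps their endowment and the group total is 9 × 10 = 90.

90.00 labor-hours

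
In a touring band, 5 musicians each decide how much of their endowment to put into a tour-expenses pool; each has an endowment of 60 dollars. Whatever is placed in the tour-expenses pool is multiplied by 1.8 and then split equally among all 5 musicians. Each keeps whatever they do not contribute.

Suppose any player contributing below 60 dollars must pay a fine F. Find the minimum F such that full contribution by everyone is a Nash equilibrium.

Given the others contribute fully, the best deviation is to contribute 0 (any partial contribution still incurs the fine and gives up units whose private return 0.3600 is below 1).
Deviating from 60 to 0 saves 60 dollars but forfeits the deviator's share of the drop in the tour-expenses pool: 1.8/5 × 60 = 21.60.
So the deviation gain is 60 − 21.60 = 38.40, and the fine must be at least 38.40 dollars to wipe it out.

38.40 dollars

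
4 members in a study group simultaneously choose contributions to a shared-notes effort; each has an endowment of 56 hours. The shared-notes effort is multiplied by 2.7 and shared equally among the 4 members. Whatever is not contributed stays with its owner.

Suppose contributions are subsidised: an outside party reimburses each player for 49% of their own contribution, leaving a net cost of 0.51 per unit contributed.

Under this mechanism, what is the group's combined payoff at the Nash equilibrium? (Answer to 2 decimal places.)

714.56 hours

Under the mechanism each unit contributed yields (2.7/4) / 0.51 = 1.3235 back to its contributor per unit of net cost, which exceeds 1, making full contribution the dominant choice for everyone.
So the Nash equilibrium is full contribution by all 4; the group earns 4 × (56 × 0.49 + 2.7 × 56) = 714.56.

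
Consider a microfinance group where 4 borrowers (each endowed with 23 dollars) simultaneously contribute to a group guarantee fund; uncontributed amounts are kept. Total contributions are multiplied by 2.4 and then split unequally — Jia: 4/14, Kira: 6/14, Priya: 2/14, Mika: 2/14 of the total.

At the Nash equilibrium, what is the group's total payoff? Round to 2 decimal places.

Each unit j contributes comes back to j as 2.4 × (j's share), so j prefers to contribute only if that share exceeds 1/2.4 = 0.4167; otherwise keeping the unit dominates.
Kira alone (share 6/14) is above the threshold, contributing 23; the remaining 3 contribute 0. Total contributed: 23.
The group guarantee fund pays out 2.4 × 23 = 55.20 in total (split across the unequal shares, but the aggregate is all that matters for the group sum).
The 3 free-riders keep 23 each, adding 69. Group total = 69 + 55.20 = 124.20.

124.20 dollars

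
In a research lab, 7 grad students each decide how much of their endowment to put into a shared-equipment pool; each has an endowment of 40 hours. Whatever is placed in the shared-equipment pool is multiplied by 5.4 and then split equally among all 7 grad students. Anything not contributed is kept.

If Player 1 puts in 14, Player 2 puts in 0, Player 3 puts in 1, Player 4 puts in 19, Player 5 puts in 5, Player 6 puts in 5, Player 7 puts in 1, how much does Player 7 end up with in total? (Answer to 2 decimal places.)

73.71 hours

Total contributed: 14 + 0 + 1 + 19 + 5 + 5 + 1 = 45.
Each receives 5.4 × 45 / 7 = 34.71 from the shared-equipment pool.
Player 7 keeps 40 − 1 = 39, so Player 7's payoff is 39 + 34.71 = 73.71.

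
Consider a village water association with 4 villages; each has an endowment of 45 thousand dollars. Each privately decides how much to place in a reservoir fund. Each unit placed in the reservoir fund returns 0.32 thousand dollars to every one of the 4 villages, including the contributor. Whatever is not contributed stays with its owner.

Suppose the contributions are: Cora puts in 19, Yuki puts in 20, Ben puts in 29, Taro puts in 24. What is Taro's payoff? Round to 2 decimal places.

Total contributed: 19 + 20 + 29 + 24 = 92.
Each receives 0.32 × 92 = 29.44 from the reservoir fund.
Taro keeps 45 − 24 = 21, so Taro's payoff is 21 + 29.44 = 50.44.

50.44 thousand dollars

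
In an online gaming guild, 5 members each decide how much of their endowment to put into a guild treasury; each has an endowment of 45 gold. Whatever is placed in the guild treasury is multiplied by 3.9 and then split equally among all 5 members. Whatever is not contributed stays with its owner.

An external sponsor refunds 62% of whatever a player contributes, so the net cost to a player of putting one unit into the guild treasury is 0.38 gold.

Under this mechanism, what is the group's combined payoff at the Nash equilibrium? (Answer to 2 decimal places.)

The effective private return per unit is now (3.9/5) / 0.38 = 2.0526 > 1, so every player's dominant strategy flips to full contribution.
So the Nash equilibrium is full contribution by all 5; the group earns 5 × (45 × 0.62 + 3.9 × 45) = 1017.00.

1017.00 gold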